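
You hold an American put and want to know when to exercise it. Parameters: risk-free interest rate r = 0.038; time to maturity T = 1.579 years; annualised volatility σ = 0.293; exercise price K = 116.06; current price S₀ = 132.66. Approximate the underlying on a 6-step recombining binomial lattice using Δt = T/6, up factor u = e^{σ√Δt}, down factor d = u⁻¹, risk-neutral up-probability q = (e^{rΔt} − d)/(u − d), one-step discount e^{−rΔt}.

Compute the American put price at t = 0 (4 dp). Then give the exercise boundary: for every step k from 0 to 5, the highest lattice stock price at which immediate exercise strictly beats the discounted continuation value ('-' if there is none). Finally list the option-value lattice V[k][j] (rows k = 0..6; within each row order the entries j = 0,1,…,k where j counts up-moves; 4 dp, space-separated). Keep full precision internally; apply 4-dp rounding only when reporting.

params: Δt=0.26317 u=1.16219 d=0.86044 q=0.49580 e^(-rΔt)=0.99005
t_6 payoffs: 62.2242 43.3444 17.8436 0.0000 0.0000 0.0000 0.0000
t_5: node(5,0) S=62.5676 payoff=53.4924 vs cont=52.3375 → 53.4924 [stop]  node(5,1) S=84.5095 payoff=31.5505 vs cont=30.3956 → 31.5505 [stop]  node(5,2) S=114.1463 payoff=1.9137 vs cont=8.9072 → 8.9072 [wait]  node(5,3) S=154.1765 payoff=0.0000 vs cont=0.0000 → 0.0000 [wait]  node(5,4) S=208.2448 payoff=0.0000 vs cont=0.0000 → 0.0000 [wait]  node(5,5) S=281.2745 payoff=0.0000 vs cont=0.0000 → 0.0000 [wait]  ⇒ S*(5)=84.5095
t_4: node(4,0) S=72.7156 payoff=43.3444 vs cont=42.1895 → 43.3444 [stop]  node(4,1) S=98.2164 payoff=17.8436 vs cont=20.1217 → 20.1217 [wait]  node(4,2) S=132.6600 payoff=0.0000 vs cont=4.4463 → 4.4463 [wait]  node(4,3) S=179.1827 payoff=0.0000 vs cont=0.0000 → 0.0000 [wait]  node(4,4) S=242.0206 payoff=0.0000 vs cont=0.0000 → 0.0000 [wait]  ⇒ S*(4)=72.7156
t_3: node(3,0) S=84.5095 payoff=31.5505 vs cont=31.5138 → 31.5505 [stop]  node(3,1) S=114.1463 payoff=1.9137 vs cont=12.2269 → 12.2269 [wait]  node(3,2) S=154.1765 payoff=0.0000 vs cont=2.2195 → 2.2195 [wait]  node(3,3) S=208.2448 payoff=0.0000 vs cont=0.0000 → 0.0000 [wait]  ⇒ S*(3)=84.5095
t_2: node(2,0) S=98.2164 payoff=17.8436 vs cont=21.7512 → 21.7512 [wait]  node(2,1) S=132.6600 payoff=0.0000 vs cont=7.1930 → 7.1930 [wait]  node(2,2) S=179.1827 payoff=0.0000 vs cont=1.1079 → 1.1079 [wait]  ⇒ S*(2)=-
t_1: node(1,0) S=114.1463 payoff=1.9137 vs cont=14.3886 → 14.3886 [wait]  node(1,1) S=154.1765 payoff=0.0000 vs cont=4.1345 → 4.1345 [wait]  ⇒ S*(1)=-
t_0: node(0,0) S=132.6600 payoff=0.0000 vs cont=9.2120 → 9.2120 [wait]  ⇒ S*(0)=-

price = 9.2120
boundary = - - - 84.5095 72.7156 84.5095
tree:
9.2120
14.3886 4.1345
21.7512 7.1930 1.1079
31.5505 12.2269 2.2195 0.0000
43.3444 20.1217 4.4463 0.0000 0.0000
53.4924 31.5505 8.9072 0.0000 0.0000 0.0000
62.2242 43.3444 17.8436 0.0000 0.0000 0.0000 0.0000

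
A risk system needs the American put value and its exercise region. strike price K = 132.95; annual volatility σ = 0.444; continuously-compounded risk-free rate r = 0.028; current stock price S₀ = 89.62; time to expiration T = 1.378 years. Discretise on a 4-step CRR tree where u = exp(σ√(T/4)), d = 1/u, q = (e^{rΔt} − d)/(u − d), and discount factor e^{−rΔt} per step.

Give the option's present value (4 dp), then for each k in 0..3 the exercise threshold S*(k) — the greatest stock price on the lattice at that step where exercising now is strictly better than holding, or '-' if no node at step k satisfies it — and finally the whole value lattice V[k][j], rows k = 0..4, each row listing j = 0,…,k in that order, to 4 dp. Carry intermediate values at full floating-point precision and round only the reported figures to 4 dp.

Δt=0.34450  u=1.29771  d=0.77059  q=0.45360  discount=0.99040
step 4 (expiry): payoffs max(K−S,0) = 101.3496 79.7332 43.3300 0.0000 0.0000
step 3: (k=3,j=0): S=41.0082, (K−S)⁺=91.9418, hold=90.6655 ⇒ V=91.9418 exercise | (k=3,j=1): S=69.0601, (K−S)⁺=63.8899, hold=62.6137 ⇒ V=63.8899 exercise | (k=3,j=2): S=116.3009, (K−S)⁺=16.6491, hold=23.4481 ⇒ V=23.4481 continue | (k=3,j=3): S=195.8569, (K−S)⁺=0.0000, hold=0.0000 ⇒ V=0.0000 continue  boundary S*=69.0601
step 2: (k=2,j=0): S=53.2168, (K−S)⁺=79.7332, hold=78.4569 ⇒ V=79.7332 exercise | (k=2,j=1): S=89.6200, (K−S)⁺=43.3300, hold=45.1081 ⇒ V=45.1081 continue | (k=2,j=2): S=150.9249, (K−S)⁺=0.0000, hold=12.6890 ⇒ V=12.6890 continue  boundary S*=53.2168
step 1: (k=1,j=0): S=69.0601, (K−S)⁺=63.8899, hold=63.4125 ⇒ V=63.8899 exercise | (k=1,j=1): S=116.3009, (K−S)⁺=16.6491, hold=30.1108 ⇒ V=30.1108 continue  boundary S*=69.0601
step 0: (k=0,j=0): S=89.6200, (K−S)⁺=43.3300, hold=48.1014 ⇒ V=48.1014 continue  boundary S*=-

price = 48.1014
boundary = - 69.0601 53.2168 69.0601
tree:
48.1014
63.8899 30.1108
79.7332 45.1081 12.6890
91.9418 63.8899 23.4481 0.0000
101.3496 79.7332 43.3300 0.0000 0.0000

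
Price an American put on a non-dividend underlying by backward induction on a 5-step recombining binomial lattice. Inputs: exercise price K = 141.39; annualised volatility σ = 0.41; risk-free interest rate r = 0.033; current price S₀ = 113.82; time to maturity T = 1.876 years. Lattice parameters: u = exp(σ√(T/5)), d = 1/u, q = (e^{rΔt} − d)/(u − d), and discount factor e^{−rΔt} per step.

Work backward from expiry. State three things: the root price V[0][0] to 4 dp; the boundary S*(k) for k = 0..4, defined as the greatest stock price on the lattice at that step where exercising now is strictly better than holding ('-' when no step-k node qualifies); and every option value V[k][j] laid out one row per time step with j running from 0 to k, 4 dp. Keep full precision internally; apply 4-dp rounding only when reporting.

price = 39.0375
boundary = - - 68.8781 88.5421 68.8781
tree:
39.0375
54.4471 22.1519
72.5119 34.8860 7.9255
87.8087 52.8479 14.9175 0.0000
99.7084 72.5119 28.0777 0.0000 0.0000
108.9653 87.8087 52.8479 0.0000 0.0000 0.0000

Δt=0.37520, u=1.28549, d=0.77791, q=0.46209, disc=e^(-rΔt)=0.98769
k=5 terminal: V=max(K-S,0) → 108.9653 87.8087 52.8479 0.0000 0.0000 0.0000
k=4: j=0 S=41.6816 intr=99.7084 cont=97.9686 V=99.7084[EX]; j=1 S=68.8781 intr=72.5119 cont=70.7720 V=72.5119[EX]; j=2 S=113.8200 intr=27.5700 cont=28.0777 V=28.0777[hold]; j=3 S=188.0857 intr=0.0000 cont=0.0000 V=0.0000[hold]; j=4 S=310.8085 intr=0.0000 cont=0.0000 V=0.0000[hold]  S*(4)=68.8781
k=3: j=0 S=53.5813 intr=87.8087 cont=86.0689 V=87.8087[EX]; j=1 S=88.5421 intr=52.8479 cont=51.3397 V=52.8479[EX]; j=2 S=146.3144 intr=0.0000 cont=14.9175 V=14.9175[hold]; j=3 S=241.7822 intr=0.0000 cont=0.0000 V=0.0000[hold]  S*(3)=88.5421
k=2: j=0 S=68.8781 intr=72.5119 cont=70.7720 V=72.5119[EX]; j=1 S=113.8200 intr=27.5700 cont=34.8860 V=34.8860[hold]; j=2 S=188.0857 intr=0.0000 cont=7.9255 V=7.9255[hold]  S*(2)=68.8781
k=1: j=0 S=88.5421 intr=52.8479 cont=54.4471 V=54.4471[hold]; j=1 S=146.3144 intr=0.0000 cont=22.1519 V=22.1519[hold]  S*(1)=-
k=0: j=0 S=113.8200 intr=27.5700 cont=39.0375 V=39.0375[hold]  S*(0)=-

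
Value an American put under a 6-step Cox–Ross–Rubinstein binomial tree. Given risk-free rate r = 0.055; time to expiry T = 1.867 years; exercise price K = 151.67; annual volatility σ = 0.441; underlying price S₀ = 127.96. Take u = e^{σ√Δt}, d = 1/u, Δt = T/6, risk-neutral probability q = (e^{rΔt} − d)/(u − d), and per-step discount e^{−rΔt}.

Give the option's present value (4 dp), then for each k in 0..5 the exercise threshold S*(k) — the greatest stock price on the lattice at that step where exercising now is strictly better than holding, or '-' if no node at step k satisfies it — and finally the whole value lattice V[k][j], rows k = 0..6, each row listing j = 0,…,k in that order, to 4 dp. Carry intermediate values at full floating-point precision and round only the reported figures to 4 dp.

Δt=0.31117, u=1.27890, d=0.78192, q=0.47354, disc=e^(-rΔt)=0.98303
k=6 terminal: V=max(K-S,0) → 122.4247 103.8369 73.4350 23.7100 0.0000 0.0000 0.0000
k=5: j=0 S=37.4018 intr=114.2682 cont=111.6946 V=114.2682[EX]; j=1 S=61.1737 intr=90.4963 cont=87.9227 V=90.4963[EX]; j=2 S=100.0548 intr=51.6152 cont=49.0416 V=51.6152[EX]; j=3 S=163.6480 intr=0.0000 cont=12.2705 V=12.2705[hold]; j=4 S=267.6601 intr=0.0000 cont=0.0000 V=0.0000[hold]; j=5 S=437.7806 intr=0.0000 cont=0.0000 V=0.0000[hold]  S*(5)=100.0548
k=4: j=0 S=47.8331 intr=103.8369 cont=101.2633 V=103.8369[EX]; j=1 S=78.2350 intr=73.4350 cont=70.8613 V=73.4350[EX]; j=2 S=127.9600 intr=23.7100 cont=32.4242 V=32.4242[hold]; j=3 S=209.2893 intr=0.0000 cont=6.3503 V=6.3503[hold]; j=4 S=342.3103 intr=0.0000 cont=0.0000 V=0.0000[hold]  S*(4)=78.2350
k=3: j=0 S=61.1737 intr=90.4963 cont=87.9227 V=90.4963[EX]; j=1 S=100.0548 intr=51.6152 cont=53.0981 V=53.0981[hold]; j=2 S=163.6480 intr=0.0000 cont=19.7365 V=19.7365[hold]; j=3 S=267.6601 intr=0.0000 cont=3.2865 V=3.2865[hold]  S*(3)=61.1737
k=2: j=0 S=78.2350 intr=73.4350 cont=71.5516 V=73.4350[EX]; j=1 S=127.9600 intr=23.7100 cont=36.6671 V=36.6671[hold]; j=2 S=209.2893 intr=0.0000 cont=11.7440 V=11.7440[hold]  S*(2)=78.2350
k=1: j=0 S=100.0548 intr=51.6152 cont=55.0732 V=55.0732[hold]; j=1 S=163.6480 intr=0.0000 cont=24.4430 V=24.4430[hold]  S*(1)=-
k=0: j=0 S=127.9600 intr=23.7100 cont=39.8802 V=39.8802[hold]  S*(0)=-

price = 39.8802
boundary = - - 78.2350 61.1737 78.2350 100.0548
tree:
39.8802
55.0732 24.4430
73.4350 36.6671 11.7440
90.4963 53.0981 19.7365 3.2865
103.8369 73.4350 32.4242 6.3503 0.0000
114.2682 90.4963 51.6152 12.2705 0.0000 0.0000
122.4247 103.8369 73.4350 23.7100 0.0000 0.0000 0.0000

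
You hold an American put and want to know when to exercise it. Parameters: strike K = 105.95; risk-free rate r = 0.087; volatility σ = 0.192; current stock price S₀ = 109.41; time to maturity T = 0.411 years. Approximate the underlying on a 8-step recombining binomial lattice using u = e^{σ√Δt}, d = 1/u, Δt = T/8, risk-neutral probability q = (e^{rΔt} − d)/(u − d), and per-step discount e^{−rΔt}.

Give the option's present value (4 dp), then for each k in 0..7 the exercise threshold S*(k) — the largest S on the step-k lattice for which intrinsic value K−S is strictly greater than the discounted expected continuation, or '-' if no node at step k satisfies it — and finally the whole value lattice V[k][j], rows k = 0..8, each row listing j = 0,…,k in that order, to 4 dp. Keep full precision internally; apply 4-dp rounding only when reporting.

Δt=0.05137  u=1.04448  d=0.95741  q=0.54057  discount=0.99554
step 8 (expiry): payoffs max(K−S,0) = 28.7074 21.6831 14.0200 5.6601 0.0000 0.0000 0.0000 0.0000 0.0000
step 7: (k=7,j=0): S=80.6784, (K−S)⁺=25.2716, hold=24.7991 ⇒ V=25.2716 exercise | (k=7,j=1): S=88.0151, (K−S)⁺=17.9349, hold=17.4624 ⇒ V=17.9349 exercise | (k=7,j=2): S=96.0190, (K−S)⁺=9.9310, hold=9.4585 ⇒ V=9.9310 exercise | (k=7,j=3): S=104.7507, (K−S)⁺=1.1993, hold=2.5888 ⇒ V=2.5888 continue | (k=7,j=4): S=114.2765, (K−S)⁺=0.0000, hold=0.0000 ⇒ V=0.0000 continue | (k=7,j=5): S=124.6686, (K−S)⁺=0.0000, hold=0.0000 ⇒ V=0.0000 continue | (k=7,j=6): S=136.0056, (K−S)⁺=0.0000, hold=0.0000 ⇒ V=0.0000 continue | (k=7,j=7): S=148.3737, (K−S)⁺=0.0000, hold=0.0000 ⇒ V=0.0000 continue  boundary S*=96.0190
step 6: (k=6,j=0): S=84.2669, (K−S)⁺=21.6831, hold=21.2106 ⇒ V=21.6831 exercise | (k=6,j=1): S=91.9300, (K−S)⁺=14.0200, hold=13.5475 ⇒ V=14.0200 exercise | (k=6,j=2): S=100.2899, (K−S)⁺=5.6601, hold=5.9354 ⇒ V=5.9354 continue | (k=6,j=3): S=109.4100, (K−S)⁺=0.0000, hold=1.1841 ⇒ V=1.1841 continue | (k=6,j=4): S=119.3595, (K−S)⁺=0.0000, hold=0.0000 ⇒ V=0.0000 continue | (k=6,j=5): S=130.2138, (K−S)⁺=0.0000, hold=0.0000 ⇒ V=0.0000 continue | (k=6,j=6): S=142.0551, (K−S)⁺=0.0000, hold=0.0000 ⇒ V=0.0000 continue  boundary S*=91.9300
step 5: (k=5,j=0): S=88.0151, (K−S)⁺=17.9349, hold=17.4624 ⇒ V=17.9349 exercise | (k=5,j=1): S=96.0190, (K−S)⁺=9.9310, hold=9.6067 ⇒ V=9.9310 exercise | (k=5,j=2): S=104.7507, (K−S)⁺=1.1993, hold=3.3520 ⇒ V=3.3520 continue | (k=5,j=3): S=114.2765, (K−S)⁺=0.0000, hold=0.5416 ⇒ V=0.5416 continue | (k=5,j=4): S=124.6686, (K−S)⁺=0.0000, hold=0.0000 ⇒ V=0.0000 continue | (k=5,j=5): S=136.0056, (K−S)⁺=0.0000, hold=0.0000 ⇒ V=0.0000 continue  boundary S*=96.0190
step 4: (k=4,j=0): S=91.9300, (K−S)⁺=14.0200, hold=13.5475 ⇒ V=14.0200 exercise | (k=4,j=1): S=100.2899, (K−S)⁺=5.6601, hold=6.3461 ⇒ V=6.3461 continue | (k=4,j=2): S=109.4100, (K−S)⁺=0.0000, hold=1.8246 ⇒ V=1.8246 continue | (k=4,j=3): S=119.3595, (K−S)⁺=0.0000, hold=0.2477 ⇒ V=0.2477 continue | (k=4,j=4): S=130.2138, (K−S)⁺=0.0000, hold=0.0000 ⇒ V=0.0000 continue  boundary S*=91.9300
step 3: (k=3,j=0): S=96.0190, (K−S)⁺=9.9310, hold=9.8277 ⇒ V=9.9310 exercise | (k=3,j=1): S=104.7507, (K−S)⁺=1.1993, hold=3.8845 ⇒ V=3.8845 continue | (k=3,j=2): S=114.2765, (K−S)⁺=0.0000, hold=0.9678 ⇒ V=0.9678 continue | (k=3,j=3): S=124.6686, (K−S)⁺=0.0000, hold=0.1133 ⇒ V=0.1133 continue  boundary S*=96.0190
step 2: (k=2,j=0): S=100.2899, (K−S)⁺=5.6601, hold=6.6327 ⇒ V=6.6327 continue | (k=2,j=1): S=109.4100, (K−S)⁺=0.0000, hold=2.2975 ⇒ V=2.2975 continue | (k=2,j=2): S=119.3595, (K−S)⁺=0.0000, hold=0.5036 ⇒ V=0.5036 continue  boundary S*=-
step 1: (k=1,j=0): S=104.7507, (K−S)⁺=1.1993, hold=4.2701 ⇒ V=4.2701 continue | (k=1,j=1): S=114.2765, (K−S)⁺=0.0000, hold=1.3219 ⇒ V=1.3219 continue  boundary S*=-
step 0: (k=0,j=0): S=109.4100, (K−S)⁺=0.0000, hold=2.6644 ⇒ V=2.6644 continue  boundary S*=-

price = 2.6644
boundary = - - - 96.0190 91.9300 96.0190 91.9300 96.0190
tree:
2.6644
4.2701 1.3219
6.6327 2.2975 0.5036
9.9310 3.8845 0.9678 0.1133
14.0200 6.3461 1.8246 0.2477 0.0000
17.9349 9.9310 3.3520 0.5416 0.0000 0.0000
21.6831 14.0200 5.9354 1.1841 0.0000 0.0000 0.0000
25.2716 17.9349 9.9310 2.5888 0.0000 0.0000 0.0000 0.0000
28.7074 21.6831 14.0200 5.6601 0.0000 0.0000 0.0000 0.0000 0.0000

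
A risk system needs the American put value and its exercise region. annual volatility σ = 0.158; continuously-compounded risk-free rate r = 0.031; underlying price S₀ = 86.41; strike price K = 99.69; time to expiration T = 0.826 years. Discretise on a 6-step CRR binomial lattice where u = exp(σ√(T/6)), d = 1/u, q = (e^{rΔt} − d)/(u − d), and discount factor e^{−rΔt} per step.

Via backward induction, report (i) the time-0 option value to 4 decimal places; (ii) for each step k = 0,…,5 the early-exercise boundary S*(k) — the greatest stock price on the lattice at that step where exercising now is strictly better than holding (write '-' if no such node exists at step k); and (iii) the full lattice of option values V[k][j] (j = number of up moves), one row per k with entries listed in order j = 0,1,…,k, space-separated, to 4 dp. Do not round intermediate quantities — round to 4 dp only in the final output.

params: Δt=0.13767 u=1.06038 d=0.94306 q=0.52180 e^(-rΔt)=0.99574
t_6 payoffs: 38.9038 31.3422 22.8399 13.2800 2.5309 0.0000 0.0000
t_5: node(5,0) S=64.4562 payoff=35.2338 vs cont=34.8093 → 35.2338 [stop]  node(5,1) S=72.4744 payoff=27.2156 vs cont=26.7911 → 27.2156 [stop]  node(5,2) S=81.4900 payoff=18.2000 vs cont=17.7755 → 18.2000 [stop]  node(5,3) S=91.6271 payoff=8.0629 vs cont=7.6384 → 8.0629 [stop]  node(5,4) S=103.0252 payoff=0.0000 vs cont=1.2051 → 1.2051 [wait]  node(5,5) S=115.8413 payoff=0.0000 vs cont=0.0000 → 0.0000 [wait]  ⇒ S*(5)=91.6271
t_4: node(4,0) S=68.3478 payoff=31.3422 vs cont=30.9177 → 31.3422 [stop]  node(4,1) S=76.8501 payoff=22.8399 vs cont=22.4154 → 22.8399 [stop]  node(4,2) S=86.4100 payoff=13.2800 vs cont=12.8555 → 13.2800 [stop]  node(4,3) S=97.1591 payoff=2.5309 vs cont=4.4654 → 4.4654 [wait]  node(4,4) S=109.2455 payoff=0.0000 vs cont=0.5738 → 0.5738 [wait]  ⇒ S*(4)=86.4100
t_3: node(3,0) S=72.4744 payoff=27.2156 vs cont=26.7911 → 27.2156 [stop]  node(3,1) S=81.4900 payoff=18.2000 vs cont=17.7755 → 18.2000 [stop]  node(3,2) S=91.6271 payoff=8.0629 vs cont=8.6435 → 8.6435 [wait]  node(3,3) S=103.0252 payoff=0.0000 vs cont=2.4244 → 2.4244 [wait]  ⇒ S*(3)=81.4900
t_2: node(2,0) S=76.8501 payoff=22.8399 vs cont=22.4154 → 22.8399 [stop]  node(2,1) S=86.4100 payoff=13.2800 vs cont=13.1571 → 13.2800 [stop]  node(2,2) S=97.1591 payoff=2.5309 vs cont=5.3754 → 5.3754 [wait]  ⇒ S*(2)=86.4100
t_1: node(1,0) S=81.4900 payoff=18.2000 vs cont=17.7755 → 18.2000 [stop]  node(1,1) S=91.6271 payoff=8.0629 vs cont=9.1163 → 9.1163 [wait]  ⇒ S*(1)=81.4900
t_0: node(0,0) S=86.4100 payoff=13.2800 vs cont=13.4028 → 13.4028 [wait]  ⇒ S*(0)=-

price = 13.4028
boundary = - 81.4900 86.4100 81.4900 86.4100 91.6271
tree:
13.4028
18.2000 9.1163
22.8399 13.2800 5.3754
27.2156 18.2000 8.6435 2.4244
31.3422 22.8399 13.2800 4.4654 0.5738
35.2338 27.2156 18.2000 8.0629 1.2051 0.0000
38.9038 31.3422 22.8399 13.2800 2.5309 0.0000 0.0000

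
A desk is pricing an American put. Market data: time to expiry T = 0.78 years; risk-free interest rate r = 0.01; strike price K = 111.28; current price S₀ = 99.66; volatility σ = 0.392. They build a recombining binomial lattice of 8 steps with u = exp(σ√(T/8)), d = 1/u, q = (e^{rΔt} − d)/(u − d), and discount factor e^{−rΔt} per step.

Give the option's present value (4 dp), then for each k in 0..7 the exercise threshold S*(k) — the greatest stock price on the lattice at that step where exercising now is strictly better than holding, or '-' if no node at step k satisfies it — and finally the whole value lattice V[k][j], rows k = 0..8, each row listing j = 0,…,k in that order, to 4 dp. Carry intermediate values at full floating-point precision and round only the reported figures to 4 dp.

Δt=0.09750, u=1.13021, d=0.88479, q=0.47341, disc=e^(-rΔt)=0.99903
k=8 terminal: V=max(K-S,0) → 73.8471 63.4644 50.2017 33.2604 11.6200 0.0000 0.0000 0.0000 0.0000
k=7: j=0 S=42.3069 intr=68.9731 cont=68.8646 V=68.9731[EX]; j=1 S=54.0416 intr=57.2384 cont=57.1299 V=57.2384[EX]; j=2 S=69.0312 intr=42.2488 cont=42.1404 V=42.2488[EX]; j=3 S=88.1784 intr=23.1016 cont=22.9931 V=23.1016[EX]; j=4 S=112.6366 intr=0.0000 cont=6.1130 V=6.1130[hold]; j=5 S=143.8787 intr=0.0000 cont=0.0000 V=0.0000[hold]; j=6 S=183.7864 intr=0.0000 cont=0.0000 V=0.0000[hold]; j=7 S=234.7634 intr=0.0000 cont=0.0000 V=0.0000[hold]  S*(7)=88.1784
k=6: j=0 S=47.8156 intr=63.4644 cont=63.3559 V=63.4644[EX]; j=1 S=61.0783 intr=50.2017 cont=50.0933 V=50.2017[EX]; j=2 S=78.0196 intr=33.2604 cont=33.1519 V=33.2604[EX]; j=3 S=99.6600 intr=11.6200 cont=15.0443 V=15.0443[hold]; j=4 S=127.3028 intr=0.0000 cont=3.2159 V=3.2159[hold]; j=5 S=162.6129 intr=0.0000 cont=0.0000 V=0.0000[hold]; j=6 S=207.7169 intr=0.0000 cont=0.0000 V=0.0000[hold]  S*(6)=78.0196
k=5: j=0 S=54.0416 intr=57.2384 cont=57.1299 V=57.2384[EX]; j=1 S=69.0312 intr=42.2488 cont=42.1404 V=42.2488[EX]; j=2 S=88.1784 intr=23.1016 cont=24.6126 V=24.6126[hold]; j=3 S=112.6366 intr=0.0000 cont=9.4354 V=9.4354[hold]; j=4 S=143.8787 intr=0.0000 cont=1.6918 V=1.6918[hold]; j=5 S=183.7864 intr=0.0000 cont=0.0000 V=0.0000[hold]  S*(5)=69.0312
k=4: j=0 S=61.0783 intr=50.2017 cont=50.0933 V=50.2017[EX]; j=1 S=78.0196 intr=33.2604 cont=33.8666 V=33.8666[hold]; j=2 S=99.6600 intr=11.6200 cont=17.4105 V=17.4105[hold]; j=3 S=127.3028 intr=0.0000 cont=5.7638 V=5.7638[hold]; j=4 S=162.6129 intr=0.0000 cont=0.8900 V=0.8900[hold]  S*(4)=61.0783
k=3: j=0 S=69.0312 intr=42.2488 cont=42.4271 V=42.4271[hold]; j=1 S=88.1784 intr=23.1016 cont=26.0507 V=26.0507[hold]; j=2 S=112.6366 intr=0.0000 cont=11.8853 V=11.8853[hold]; j=3 S=143.8787 intr=0.0000 cont=3.4531 V=3.4531[hold]  S*(3)=-
k=2: j=0 S=78.0196 intr=33.2604 cont=34.6405 V=34.6405[hold]; j=1 S=99.6600 intr=11.6200 cont=19.3257 V=19.3257[hold]; j=2 S=127.3028 intr=0.0000 cont=7.8857 V=7.8857[hold]  S*(2)=-
k=1: j=0 S=88.1784 intr=23.1016 cont=27.3636 V=27.3636[hold]; j=1 S=112.6366 intr=0.0000 cont=13.8963 V=13.8963[hold]  S*(1)=-
k=0: j=0 S=99.6600 intr=11.6200 cont=20.9676 V=20.9676[hold]  S*(0)=-

price = 20.9676
boundary = - - - - 61.0783 69.0312 78.0196 88.1784
tree:
20.9676
27.3636 13.8963
34.6405 19.3257 7.8857
42.4271 26.0507 11.8853 3.4531
50.2017 33.8666 17.4105 5.7638 0.8900
57.2384 42.2488 24.6126 9.4354 1.6918 0.0000
63.4644 50.2017 33.2604 15.0443 3.2159 0.0000 0.0000
68.9731 57.2384 42.2488 23.1016 6.1130 0.0000 0.0000 0.0000
73.8471 63.4644 50.2017 33.2604 11.6200 0.0000 0.0000 0.0000 0.0000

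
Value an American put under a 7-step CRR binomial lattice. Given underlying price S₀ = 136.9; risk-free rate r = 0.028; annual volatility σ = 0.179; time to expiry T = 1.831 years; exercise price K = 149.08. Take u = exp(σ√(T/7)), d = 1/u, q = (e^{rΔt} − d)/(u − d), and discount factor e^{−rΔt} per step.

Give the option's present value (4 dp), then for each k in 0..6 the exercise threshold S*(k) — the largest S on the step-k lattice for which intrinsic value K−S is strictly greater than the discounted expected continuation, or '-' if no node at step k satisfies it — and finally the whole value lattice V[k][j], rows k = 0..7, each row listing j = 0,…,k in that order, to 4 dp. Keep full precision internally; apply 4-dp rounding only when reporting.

price = 17.1629
boundary = - - 113.9950 104.0225 113.9950 124.9237 136.9000
tree:
17.1629
25.0138 10.0788
35.0850 15.9687 4.7243
45.0575 24.2978 8.4212 1.3408
54.1576 35.0850 14.5742 2.7976 0.0000
62.4617 45.0575 24.1563 5.8373 0.0000 0.0000
70.0392 54.1576 35.0850 12.1800 0.0000 0.0000 0.0000
76.9539 62.4617 45.0575 24.1563 0.0000 0.0000 0.0000 0.0000

Δt=0.26157, u=1.09587, d=0.91252, q=0.51722, disc=e^(-rΔt)=0.99270
k=7 terminal: V=max(K-S,0) → 76.9539 62.4617 45.0575 24.1563 0.0000 0.0000 0.0000 0.0000
k=6: j=0 S=79.0408 intr=70.0392 cont=68.9514 V=70.0392[EX]; j=1 S=94.9224 intr=54.1576 cont=53.0698 V=54.1576[EX]; j=2 S=113.9950 intr=35.0850 cont=33.9971 V=35.0850[EX]; j=3 S=136.9000 intr=12.1800 cont=11.5771 V=12.1800[EX]; j=4 S=164.4072 intr=0.0000 cont=0.0000 V=0.0000[hold]; j=5 S=197.4415 intr=0.0000 cont=0.0000 V=0.0000[hold]; j=6 S=237.1132 intr=0.0000 cont=0.0000 V=0.0000[hold]  S*(6)=136.9000
k=5: j=0 S=86.6183 intr=62.4617 cont=61.3738 V=62.4617[EX]; j=1 S=104.0225 intr=45.0575 cont=43.9696 V=45.0575[EX]; j=2 S=124.9237 intr=24.1563 cont=23.0685 V=24.1563[EX]; j=3 S=150.0245 intr=0.0000 cont=5.8373 V=5.8373[hold]; j=4 S=180.1688 intr=0.0000 cont=0.0000 V=0.0000[hold]; j=5 S=216.3700 intr=0.0000 cont=0.0000 V=0.0000[hold]  S*(5)=124.9237
k=4: j=0 S=94.9224 intr=54.1576 cont=53.0698 V=54.1576[EX]; j=1 S=113.9950 intr=35.0850 cont=33.9971 V=35.0850[EX]; j=2 S=136.9000 intr=12.1800 cont=14.5742 V=14.5742[hold]; j=3 S=164.4072 intr=0.0000 cont=2.7976 V=2.7976[hold]; j=4 S=197.4415 intr=0.0000 cont=0.0000 V=0.0000[hold]  S*(4)=113.9950
k=3: j=0 S=104.0225 intr=45.0575 cont=43.9696 V=45.0575[EX]; j=1 S=124.9237 intr=24.1563 cont=24.2978 V=24.2978[hold]; j=2 S=150.0245 intr=0.0000 cont=8.4212 V=8.4212[hold]; j=3 S=180.1688 intr=0.0000 cont=1.3408 V=1.3408[hold]  S*(3)=104.0225
k=2: j=0 S=113.9950 intr=35.0850 cont=34.0697 V=35.0850[EX]; j=1 S=136.9000 intr=12.1800 cont=15.9687 V=15.9687[hold]; j=2 S=164.4072 intr=0.0000 cont=4.7243 V=4.7243[hold]  S*(2)=113.9950
k=1: j=0 S=124.9237 intr=24.1563 cont=25.0138 V=25.0138[hold]; j=1 S=150.0245 intr=0.0000 cont=10.0788 V=10.0788[hold]  S*(1)=-
k=0: j=0 S=136.9000 intr=12.1800 cont=17.1629 V=17.1629[hold]  S*(0)=-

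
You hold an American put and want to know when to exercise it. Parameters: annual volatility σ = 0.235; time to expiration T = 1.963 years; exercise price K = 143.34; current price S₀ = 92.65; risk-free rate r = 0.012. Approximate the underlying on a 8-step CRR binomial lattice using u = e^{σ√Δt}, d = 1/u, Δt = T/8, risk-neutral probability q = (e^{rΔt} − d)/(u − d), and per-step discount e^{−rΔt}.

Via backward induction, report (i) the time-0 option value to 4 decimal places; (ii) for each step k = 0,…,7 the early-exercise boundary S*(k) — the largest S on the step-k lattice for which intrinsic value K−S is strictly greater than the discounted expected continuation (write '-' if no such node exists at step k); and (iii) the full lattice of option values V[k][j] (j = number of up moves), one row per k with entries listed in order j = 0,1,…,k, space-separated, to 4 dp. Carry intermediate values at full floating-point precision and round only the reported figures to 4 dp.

Δt=0.24538, u=1.12345, d=0.89011, q=0.48357, disc=e^(-rΔt)=0.99706
k=8 terminal: V=max(K-S,0) → 106.8308 97.2599 85.1801 69.9335 50.6900 26.4019 0.0000 0.0000 0.0000
k=7: j=0 S=41.0164 intr=102.3236 cont=101.9021 V=102.3236[EX]; j=1 S=51.7689 intr=91.5711 cont=91.1497 V=91.5711[EX]; j=2 S=65.3400 intr=78.0000 cont=77.5785 V=78.0000[EX]; j=3 S=82.4689 intr=60.8711 cont=60.4497 V=60.8711[EX]; j=4 S=104.0880 intr=39.2520 cont=38.8305 V=39.2520[EX]; j=5 S=131.3746 intr=11.9654 cont=13.5947 V=13.5947[hold]; j=6 S=165.8144 intr=0.0000 cont=0.0000 V=0.0000[hold]; j=7 S=209.2826 intr=0.0000 cont=0.0000 V=0.0000[hold]  S*(7)=104.0880
k=6: j=0 S=46.0801 intr=97.2599 cont=96.8385 V=97.2599[EX]; j=1 S=58.1599 intr=85.1801 cont=84.7586 V=85.1801[EX]; j=2 S=73.4065 intr=69.9335 cont=69.5120 V=69.9335[EX]; j=3 S=92.6500 intr=50.6900 cont=50.2686 V=50.6900[EX]; j=4 S=116.9381 intr=26.4019 cont=26.7660 V=26.7660[hold]; j=5 S=147.5934 intr=0.0000 cont=7.0001 V=7.0001[hold]; j=6 S=186.2849 intr=0.0000 cont=0.0000 V=0.0000[hold]  S*(6)=92.6500
k=5: j=0 S=51.7689 intr=91.5711 cont=91.1497 V=91.5711[EX]; j=1 S=65.3400 intr=78.0000 cont=77.5785 V=78.0000[EX]; j=2 S=82.4689 intr=60.8711 cont=60.4497 V=60.8711[EX]; j=3 S=104.0880 intr=39.2520 cont=39.0061 V=39.2520[EX]; j=4 S=131.3746 intr=11.9654 cont=17.1572 V=17.1572[hold]; j=5 S=165.8144 intr=0.0000 cont=3.6044 V=3.6044[hold]  S*(5)=104.0880
k=4: j=0 S=58.1599 intr=85.1801 cont=84.7586 V=85.1801[EX]; j=1 S=73.4065 intr=69.9335 cont=69.5120 V=69.9335[EX]; j=2 S=92.6500 intr=50.6900 cont=50.2686 V=50.6900[EX]; j=3 S=116.9381 intr=26.4019 cont=28.4837 V=28.4837[hold]; j=4 S=147.5934 intr=0.0000 cont=10.5724 V=10.5724[hold]  S*(4)=92.6500
k=3: j=0 S=65.3400 intr=78.0000 cont=77.5785 V=78.0000[EX]; j=1 S=82.4689 intr=60.8711 cont=60.4497 V=60.8711[EX]; j=2 S=104.0880 intr=39.2520 cont=39.8343 V=39.8343[hold]; j=3 S=131.3746 intr=11.9654 cont=19.7640 V=19.7640[hold]  S*(3)=82.4689
k=2: j=0 S=73.4065 intr=69.9335 cont=69.5120 V=69.9335[EX]; j=1 S=92.6500 intr=50.6900 cont=50.5493 V=50.6900[EX]; j=2 S=116.9381 intr=26.4019 cont=30.0404 V=30.0404[hold]  S*(2)=92.6500
k=1: j=0 S=82.4689 intr=60.8711 cont=60.4497 V=60.8711[EX]; j=1 S=104.0880 intr=39.2520 cont=40.5848 V=40.5848[hold]  S*(1)=82.4689
k=0: j=0 S=92.6500 intr=50.6900 cont=50.9112 V=50.9112[hold]  S*(0)=-

price = 50.9112
boundary = - 82.4689 92.6500 82.4689 92.6500 104.0880 92.6500 104.0880
tree:
50.9112
60.8711 40.5848
69.9335 50.6900 30.0404
78.0000 60.8711 39.8343 19.7640
85.1801 69.9335 50.6900 28.4837 10.5724
91.5711 78.0000 60.8711 39.2520 17.1572 3.6044
97.2599 85.1801 69.9335 50.6900 26.7660 7.0001 0.0000
102.3236 91.5711 78.0000 60.8711 39.2520 13.5947 0.0000 0.0000
106.8308 97.2599 85.1801 69.9335 50.6900 26.4019 0.0000 0.0000 0.0000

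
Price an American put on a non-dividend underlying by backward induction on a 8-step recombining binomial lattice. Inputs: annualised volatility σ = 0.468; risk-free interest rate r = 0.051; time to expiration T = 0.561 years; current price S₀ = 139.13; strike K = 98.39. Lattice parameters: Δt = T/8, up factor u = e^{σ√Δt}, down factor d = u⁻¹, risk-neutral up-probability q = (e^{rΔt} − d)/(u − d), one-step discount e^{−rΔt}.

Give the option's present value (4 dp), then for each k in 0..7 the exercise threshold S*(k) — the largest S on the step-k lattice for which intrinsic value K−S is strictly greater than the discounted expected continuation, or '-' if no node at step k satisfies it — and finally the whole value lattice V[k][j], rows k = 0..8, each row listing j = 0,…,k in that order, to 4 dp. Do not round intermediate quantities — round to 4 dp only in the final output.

Δt=0.07013, u=1.13194, d=0.88344, q=0.48347, disc=e^(-rΔt)=0.99643
k=8 terminal: V=max(K-S,0) → 46.7676 32.2470 13.6420 0.0000 0.0000 0.0000 0.0000 0.0000 0.0000
k=7: j=0 S=58.4334 intr=39.9566 cont=39.6054 V=39.9566[EX]; j=1 S=74.8698 intr=23.5202 cont=23.1690 V=23.5202[EX]; j=2 S=95.9295 intr=2.4605 cont=7.0213 V=7.0213[hold]; j=3 S=122.9130 intr=0.0000 cont=0.0000 V=0.0000[hold]; j=4 S=157.4866 intr=0.0000 cont=0.0000 V=0.0000[hold]; j=5 S=201.7852 intr=0.0000 cont=0.0000 V=0.0000[hold]; j=6 S=258.5443 intr=0.0000 cont=0.0000 V=0.0000[hold]; j=7 S=331.2689 intr=0.0000 cont=0.0000 V=0.0000[hold]  S*(7)=74.8698
k=6: j=0 S=66.1430 intr=32.2470 cont=31.8958 V=32.2470[EX]; j=1 S=84.7480 intr=13.6420 cont=15.4879 V=15.4879[hold]; j=2 S=108.5863 intr=0.0000 cont=3.6137 V=3.6137[hold]; j=3 S=139.1300 intr=0.0000 cont=0.0000 V=0.0000[hold]; j=4 S=178.2652 intr=0.0000 cont=0.0000 V=0.0000[hold]; j=5 S=228.4084 intr=0.0000 cont=0.0000 V=0.0000[hold]; j=6 S=292.6563 intr=0.0000 cont=0.0000 V=0.0000[hold]  S*(6)=66.1430
k=5: j=0 S=74.8698 intr=23.5202 cont=24.0582 V=24.0582[hold]; j=1 S=95.9295 intr=2.4605 cont=9.7123 V=9.7123[hold]; j=2 S=122.9130 intr=0.0000 cont=1.8599 V=1.8599[hold]; j=3 S=157.4866 intr=0.0000 cont=0.0000 V=0.0000[hold]; j=4 S=201.7852 intr=0.0000 cont=0.0000 V=0.0000[hold]; j=5 S=258.5443 intr=0.0000 cont=0.0000 V=0.0000[hold]  S*(5)=-
k=4: j=0 S=84.7480 intr=13.6420 cont=17.0612 V=17.0612[hold]; j=1 S=108.5863 intr=0.0000 cont=5.8947 V=5.8947[hold]; j=2 S=139.1300 intr=0.0000 cont=0.9573 V=0.9573[hold]; j=3 S=178.2652 intr=0.0000 cont=0.0000 V=0.0000[hold]; j=4 S=228.4084 intr=0.0000 cont=0.0000 V=0.0000[hold]  S*(4)=-
k=3: j=0 S=95.9295 intr=2.4605 cont=11.6209 V=11.6209[hold]; j=1 S=122.9130 intr=0.0000 cont=3.4951 V=3.4951[hold]; j=2 S=157.4866 intr=0.0000 cont=0.4927 V=0.4927[hold]; j=3 S=201.7852 intr=0.0000 cont=0.0000 V=0.0000[hold]  S*(3)=-
k=2: j=0 S=108.5863 intr=0.0000 cont=7.6648 V=7.6648[hold]; j=1 S=139.1300 intr=0.0000 cont=2.0362 V=2.0362[hold]; j=2 S=178.2652 intr=0.0000 cont=0.2536 V=0.2536[hold]  S*(2)=-
k=1: j=0 S=122.9130 intr=0.0000 cont=4.9259 V=4.9259[hold]; j=1 S=157.4866 intr=0.0000 cont=1.1702 V=1.1702[hold]  S*(1)=-
k=0: j=0 S=139.1300 intr=0.0000 cont=3.0990 V=3.0990[hold]  S*(0)=-

price = 3.0990
boundary = - - - - - - 66.1430 74.8698
tree:
3.0990
4.9259 1.1702
7.6648 2.0362 0.2536
11.6209 3.4951 0.4927 0.0000
17.0612 5.8947 0.9573 0.0000 0.0000
24.0582 9.7123 1.8599 0.0000 0.0000 0.0000
32.2470 15.4879 3.6137 0.0000 0.0000 0.0000 0.0000
39.9566 23.5202 7.0213 0.0000 0.0000 0.0000 0.0000 0.0000
46.7676 32.2470 13.6420 0.0000 0.0000 0.0000 0.0000 0.0000 0.0000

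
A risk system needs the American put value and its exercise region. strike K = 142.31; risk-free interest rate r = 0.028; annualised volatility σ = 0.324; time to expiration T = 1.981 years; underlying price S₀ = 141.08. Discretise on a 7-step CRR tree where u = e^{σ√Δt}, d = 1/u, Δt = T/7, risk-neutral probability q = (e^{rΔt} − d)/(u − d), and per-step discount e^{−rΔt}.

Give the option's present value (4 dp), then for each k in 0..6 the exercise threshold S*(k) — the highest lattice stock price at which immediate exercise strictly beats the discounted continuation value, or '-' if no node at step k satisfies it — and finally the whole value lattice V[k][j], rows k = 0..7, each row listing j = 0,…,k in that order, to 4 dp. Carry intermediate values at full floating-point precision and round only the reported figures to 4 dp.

price = 23.4309
boundary = - - - 84.1201 70.8018 84.1201 99.9436
tree:
23.4309
32.8397 13.6256
44.5426 20.7048 6.1816
58.1899 30.4951 10.4409 1.6696
71.5082 43.1864 17.2506 3.2362 0.0000
82.7179 58.1899 27.6472 6.2726 0.0000 0.0000
92.1528 71.5082 42.3664 12.1583 0.0000 0.0000 0.0000
100.0939 82.7179 58.1899 23.5664 0.0000 0.0000 0.0000 0.0000

params: Δt=0.28300 u=1.18811 d=0.84168 q=0.47998 e^(-rΔt)=0.99211
t_7 payoffs: 100.0939 82.7179 58.1899 23.5664 0.0000 0.0000 0.0000 0.0000
t_6: node(6,0) S=50.1572 payoff=92.1528 vs cont=91.0295 → 92.1528 [stop]  node(6,1) S=70.8018 payoff=71.5082 vs cont=70.3850 → 71.5082 [stop]  node(6,2) S=99.9436 payoff=42.3664 vs cont=41.2432 → 42.3664 [stop]  node(6,3) S=141.0800 payoff=1.2300 vs cont=12.1583 → 12.1583 [wait]  node(6,4) S=199.1480 payoff=0.0000 vs cont=0.0000 → 0.0000 [wait]  node(6,5) S=281.1167 payoff=0.0000 vs cont=0.0000 → 0.0000 [wait]  node(6,6) S=396.8234 payoff=0.0000 vs cont=0.0000 → 0.0000 [wait]  ⇒ S*(6)=99.9436
t_5: node(5,0) S=59.5921 payoff=82.7179 vs cont=81.5947 → 82.7179 [stop]  node(5,1) S=84.1201 payoff=58.1899 vs cont=57.0667 → 58.1899 [stop]  node(5,2) S=118.7436 payoff=23.5664 vs cont=27.6472 → 27.6472 [wait]  node(5,3) S=167.6180 payoff=0.0000 vs cont=6.2726 → 6.2726 [wait]  node(5,4) S=236.6090 payoff=0.0000 vs cont=0.0000 → 0.0000 [wait]  node(5,5) S=333.9965 payoff=0.0000 vs cont=0.0000 → 0.0000 [wait]  ⇒ S*(5)=84.1201
t_4: node(4,0) S=70.8018 payoff=71.5082 vs cont=70.3850 → 71.5082 [stop]  node(4,1) S=99.9436 payoff=42.3664 vs cont=43.1864 → 43.1864 [wait]  node(4,2) S=141.0800 payoff=1.2300 vs cont=17.2506 → 17.2506 [wait]  node(4,3) S=199.1480 payoff=0.0000 vs cont=3.2362 → 3.2362 [wait]  node(4,4) S=281.1167 payoff=0.0000 vs cont=0.0000 → 0.0000 [wait]  ⇒ S*(4)=70.8018
t_3: node(3,0) S=84.1201 payoff=58.1899 vs cont=57.4572 → 58.1899 [stop]  node(3,1) S=118.7436 payoff=23.5664 vs cont=30.4951 → 30.4951 [wait]  node(3,2) S=167.6180 payoff=0.0000 vs cont=10.4409 → 10.4409 [wait]  node(3,3) S=236.6090 payoff=0.0000 vs cont=1.6696 → 1.6696 [wait]  ⇒ S*(3)=84.1201
t_2: node(2,0) S=99.9436 payoff=42.3664 vs cont=44.5426 → 44.5426 [wait]  node(2,1) S=141.0800 payoff=1.2300 vs cont=20.7048 → 20.7048 [wait]  node(2,2) S=199.1480 payoff=0.0000 vs cont=6.1816 → 6.1816 [wait]  ⇒ S*(2)=-
t_1: node(1,0) S=118.7436 payoff=23.5664 vs cont=32.8397 → 32.8397 [wait]  node(1,1) S=167.6180 payoff=0.0000 vs cont=13.6256 → 13.6256 [wait]  ⇒ S*(1)=-
t_0: node(0,0) S=141.0800 payoff=1.2300 vs cont=23.4309 → 23.4309 [wait]  ⇒ S*(0)=-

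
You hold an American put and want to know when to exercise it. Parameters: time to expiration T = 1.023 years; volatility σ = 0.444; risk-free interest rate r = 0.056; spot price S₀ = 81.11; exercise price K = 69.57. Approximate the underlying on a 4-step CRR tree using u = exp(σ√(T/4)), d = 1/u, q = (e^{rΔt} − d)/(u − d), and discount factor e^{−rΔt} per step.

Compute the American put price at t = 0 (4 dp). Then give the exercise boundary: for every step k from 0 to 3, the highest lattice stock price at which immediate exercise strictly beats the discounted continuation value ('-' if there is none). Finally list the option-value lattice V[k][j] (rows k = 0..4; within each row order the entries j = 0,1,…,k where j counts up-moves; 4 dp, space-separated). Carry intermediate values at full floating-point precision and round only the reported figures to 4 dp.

params: Δt=0.25575 u=1.25174 d=0.79888 q=0.47595 e^(-rΔt)=0.98578
t_4 payoffs: 36.5322 17.8042 0.0000 0.0000 0.0000
t_3: node(3,0) S=41.3549 payoff=28.2151 vs cont=27.2258 → 28.2151 [stop]  node(3,1) S=64.7975 payoff=4.7725 vs cont=9.1976 → 9.1976 [wait]  node(3,2) S=101.5290 payoff=0.0000 vs cont=0.0000 → 0.0000 [wait]  node(3,3) S=159.0823 payoff=0.0000 vs cont=0.0000 → 0.0000 [wait]  ⇒ S*(3)=41.3549
t_2: node(2,0) S=51.7658 payoff=17.8042 vs cont=18.8911 → 18.8911 [wait]  node(2,1) S=81.1100 payoff=0.0000 vs cont=4.7514 → 4.7514 [wait]  node(2,2) S=127.0884 payoff=0.0000 vs cont=0.0000 → 0.0000 [wait]  ⇒ S*(2)=-
t_1: node(1,0) S=64.7975 payoff=4.7725 vs cont=11.9884 → 11.9884 [wait]  node(1,1) S=101.5290 payoff=0.0000 vs cont=2.4546 → 2.4546 [wait]  ⇒ S*(1)=-
t_0: node(0,0) S=81.1100 payoff=0.0000 vs cont=7.3448 → 7.3448 [wait]  ⇒ S*(0)=-

price = 7.3448
boundary = - - - 41.3549
tree:
7.3448
11.9884 2.4546
18.8911 4.7514 0.0000
28.2151 9.1976 0.0000 0.0000
36.5322 17.8042 0.0000 0.0000 0.0000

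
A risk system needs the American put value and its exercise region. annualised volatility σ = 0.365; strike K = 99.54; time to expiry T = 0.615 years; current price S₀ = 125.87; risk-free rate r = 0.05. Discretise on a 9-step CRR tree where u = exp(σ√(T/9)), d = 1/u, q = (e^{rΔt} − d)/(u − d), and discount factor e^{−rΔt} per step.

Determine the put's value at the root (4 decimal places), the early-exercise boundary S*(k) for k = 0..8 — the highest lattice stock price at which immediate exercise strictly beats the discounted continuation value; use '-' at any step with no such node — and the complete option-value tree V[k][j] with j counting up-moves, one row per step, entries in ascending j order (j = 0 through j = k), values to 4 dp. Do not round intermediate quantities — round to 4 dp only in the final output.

price = 3.1960
boundary = - - - - - - 71.0064 78.1151 85.9354
tree:
3.1960
4.9416 1.4307
7.4745 2.3822 0.4663
11.0159 3.9000 0.8445 0.0822
15.7401 6.2546 1.5158 0.1630 0.0000
21.6698 9.7773 2.6907 0.3232 0.0000 0.0000
28.5336 14.7914 4.7106 0.6411 0.0000 0.0000 0.0000
34.9954 21.4249 8.1011 1.2714 0.0000 0.0000 0.0000 0.0000
40.8692 28.5336 13.6046 2.5216 0.0000 0.0000 0.0000 0.0000 0.0000
46.2084 34.9954 21.4249 5.0013 0.0000 0.0000 0.0000 0.0000 0.0000 0.0000

Δt=0.06833, u=1.10011, d=0.90900, q=0.49407, disc=e^(-rΔt)=0.99659
k=9 terminal: V=max(K-S,0) → 46.2084 34.9954 21.4249 5.0013 0.0000 0.0000 0.0000 0.0000 0.0000 0.0000
k=8: j=0 S=58.6708 intr=40.8692 cont=40.5296 V=40.8692[EX]; j=1 S=71.0064 intr=28.5336 cont=28.1941 V=28.5336[EX]; j=2 S=85.9354 intr=13.6046 cont=13.2651 V=13.6046[EX]; j=3 S=104.0033 intr=0.0000 cont=2.5216 V=2.5216[hold]; j=4 S=125.8700 intr=0.0000 cont=0.0000 V=0.0000[hold]; j=5 S=152.3341 intr=0.0000 cont=0.0000 V=0.0000[hold]; j=6 S=184.3623 intr=0.0000 cont=0.0000 V=0.0000[hold]; j=7 S=223.1245 intr=0.0000 cont=0.0000 V=0.0000[hold]; j=8 S=270.0363 intr=0.0000 cont=0.0000 V=0.0000[hold]  S*(8)=85.9354
k=7: j=0 S=64.5446 intr=34.9954 cont=34.6559 V=34.9954[EX]; j=1 S=78.1151 intr=21.4249 cont=21.0854 V=21.4249[EX]; j=2 S=94.5387 intr=5.0013 cont=8.1011 V=8.1011[hold]; j=3 S=114.4155 intr=0.0000 cont=1.2714 V=1.2714[hold]; j=4 S=138.4713 intr=0.0000 cont=0.0000 V=0.0000[hold]; j=5 S=167.5848 intr=0.0000 cont=0.0000 V=0.0000[hold]; j=6 S=202.8195 intr=0.0000 cont=0.0000 V=0.0000[hold]; j=7 S=245.4622 intr=0.0000 cont=0.0000 V=0.0000[hold]  S*(7)=78.1151
k=6: j=0 S=71.0064 intr=28.5336 cont=28.1941 V=28.5336[EX]; j=1 S=85.9354 intr=13.6046 cont=14.7914 V=14.7914[hold]; j=2 S=104.0033 intr=0.0000 cont=4.7106 V=4.7106[hold]; j=3 S=125.8700 intr=0.0000 cont=0.6411 V=0.6411[hold]; j=4 S=152.3341 intr=0.0000 cont=0.0000 V=0.0000[hold]; j=5 S=184.3623 intr=0.0000 cont=0.0000 V=0.0000[hold]; j=6 S=223.1245 intr=0.0000 cont=0.0000 V=0.0000[hold]  S*(6)=71.0064
k=5: j=0 S=78.1151 intr=21.4249 cont=21.6698 V=21.6698[hold]; j=1 S=94.5387 intr=5.0013 cont=9.7773 V=9.7773[hold]; j=2 S=114.4155 intr=0.0000 cont=2.6907 V=2.6907[hold]; j=3 S=138.4713 intr=0.0000 cont=0.3232 V=0.3232[hold]; j=4 S=167.5848 intr=0.0000 cont=0.0000 V=0.0000[hold]; j=5 S=202.8195 intr=0.0000 cont=0.0000 V=0.0000[hold]  S*(5)=-
k=4: j=0 S=85.9354 intr=13.6046 cont=15.7401 V=15.7401[hold]; j=1 S=104.0033 intr=0.0000 cont=6.2546 V=6.2546[hold]; j=2 S=125.8700 intr=0.0000 cont=1.5158 V=1.5158[hold]; j=3 S=152.3341 intr=0.0000 cont=0.1630 V=0.1630[hold]; j=4 S=184.3623 intr=0.0000 cont=0.0000 V=0.0000[hold]  S*(4)=-
k=3: j=0 S=94.5387 intr=5.0013 cont=11.0159 V=11.0159[hold]; j=1 S=114.4155 intr=0.0000 cont=3.9000 V=3.9000[hold]; j=2 S=138.4713 intr=0.0000 cont=0.8445 V=0.8445[hold]; j=3 S=167.5848 intr=0.0000 cont=0.0822 V=0.0822[hold]  S*(3)=-
k=2: j=0 S=104.0033 intr=0.0000 cont=7.4745 V=7.4745[hold]; j=1 S=125.8700 intr=0.0000 cont=2.3822 V=2.3822[hold]; j=2 S=152.3341 intr=0.0000 cont=0.4663 V=0.4663[hold]  S*(2)=-
k=1: j=0 S=114.4155 intr=0.0000 cont=4.9416 V=4.9416[hold]; j=1 S=138.4713 intr=0.0000 cont=1.4307 V=1.4307[hold]  S*(1)=-
k=0: j=0 S=125.8700 intr=0.0000 cont=3.1960 V=3.1960[hold]  S*(0)=-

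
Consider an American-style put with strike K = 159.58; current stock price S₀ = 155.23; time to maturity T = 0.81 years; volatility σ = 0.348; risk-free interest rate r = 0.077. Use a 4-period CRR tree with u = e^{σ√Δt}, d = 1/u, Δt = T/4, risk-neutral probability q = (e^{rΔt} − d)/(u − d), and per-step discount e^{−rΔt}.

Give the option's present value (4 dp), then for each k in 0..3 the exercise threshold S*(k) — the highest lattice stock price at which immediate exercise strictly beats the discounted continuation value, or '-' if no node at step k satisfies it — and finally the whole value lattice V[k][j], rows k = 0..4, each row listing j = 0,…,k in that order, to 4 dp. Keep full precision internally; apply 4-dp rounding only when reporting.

Δt=0.20250, u=1.16953, d=0.85505, q=0.51090, disc=e^(-rΔt)=0.98453
k=4 terminal: V=max(K-S,0) → 76.6076 46.0908 4.3500 0.0000 0.0000
k=3: j=0 S=97.0385 intr=62.5415 cont=60.0725 V=62.5415[EX]; j=1 S=132.7288 intr=26.8512 cont=24.3823 V=26.8512[EX]; j=2 S=181.5458 intr=0.0000 cont=2.0947 V=2.0947[hold]; j=3 S=248.3174 intr=0.0000 cont=0.0000 V=0.0000[hold]  S*(3)=132.7288
k=2: j=0 S=113.4892 intr=46.0908 cont=43.6218 V=46.0908[EX]; j=1 S=155.2300 intr=4.3500 cont=13.9833 V=13.9833[hold]; j=2 S=212.3228 intr=0.0000 cont=1.0087 V=1.0087[hold]  S*(2)=113.4892
k=1: j=0 S=132.7288 intr=26.8512 cont=29.2278 V=29.2278[hold]; j=1 S=181.5458 intr=0.0000 cont=7.2408 V=7.2408[hold]  S*(1)=-
k=0: j=0 S=155.2300 intr=4.3500 cont=17.7162 V=17.7162[hold]  S*(0)=-

price = 17.7162
boundary = - - 113.4892 132.7288
tree:
17.7162
29.2278 7.2408
46.0908 13.9833 1.0087
62.5415 26.8512 2.0947 0.0000
76.6076 46.0908 4.3500 0.0000 0.0000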